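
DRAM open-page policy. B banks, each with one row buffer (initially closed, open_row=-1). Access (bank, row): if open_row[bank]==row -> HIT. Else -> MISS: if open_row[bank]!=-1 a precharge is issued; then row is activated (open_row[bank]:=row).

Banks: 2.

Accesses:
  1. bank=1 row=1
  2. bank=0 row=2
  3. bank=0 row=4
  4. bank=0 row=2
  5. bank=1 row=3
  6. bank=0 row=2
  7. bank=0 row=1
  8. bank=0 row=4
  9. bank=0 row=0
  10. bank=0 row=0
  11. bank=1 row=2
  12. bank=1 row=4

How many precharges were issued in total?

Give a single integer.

Acc 1: bank1 row1 -> MISS (open row1); precharges=0
Acc 2: bank0 row2 -> MISS (open row2); precharges=0
Acc 3: bank0 row4 -> MISS (open row4); precharges=1
Acc 4: bank0 row2 -> MISS (open row2); precharges=2
Acc 5: bank1 row3 -> MISS (open row3); precharges=3
Acc 6: bank0 row2 -> HIT
Acc 7: bank0 row1 -> MISS (open row1); precharges=4
Acc 8: bank0 row4 -> MISS (open row4); precharges=5
Acc 9: bank0 row0 -> MISS (open row0); precharges=6
Acc 10: bank0 row0 -> HIT
Acc 11: bank1 row2 -> MISS (open row2); precharges=7
Acc 12: bank1 row4 -> MISS (open row4); precharges=8

Answer: 8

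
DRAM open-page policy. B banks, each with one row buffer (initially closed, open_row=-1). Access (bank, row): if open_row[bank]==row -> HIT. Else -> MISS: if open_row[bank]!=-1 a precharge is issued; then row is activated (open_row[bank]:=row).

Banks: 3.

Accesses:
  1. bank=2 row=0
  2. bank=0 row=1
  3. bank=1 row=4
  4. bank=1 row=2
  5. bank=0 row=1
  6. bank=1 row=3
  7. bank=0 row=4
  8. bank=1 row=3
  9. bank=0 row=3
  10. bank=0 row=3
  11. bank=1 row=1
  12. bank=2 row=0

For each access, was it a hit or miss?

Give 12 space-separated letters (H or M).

Answer: M M M M H M M H M H M H

Derivation:
Acc 1: bank2 row0 -> MISS (open row0); precharges=0
Acc 2: bank0 row1 -> MISS (open row1); precharges=0
Acc 3: bank1 row4 -> MISS (open row4); precharges=0
Acc 4: bank1 row2 -> MISS (open row2); precharges=1
Acc 5: bank0 row1 -> HIT
Acc 6: bank1 row3 -> MISS (open row3); precharges=2
Acc 7: bank0 row4 -> MISS (open row4); precharges=3
Acc 8: bank1 row3 -> HIT
Acc 9: bank0 row3 -> MISS (open row3); precharges=4
Acc 10: bank0 row3 -> HIT
Acc 11: bank1 row1 -> MISS (open row1); precharges=5
Acc 12: bank2 row0 -> HIT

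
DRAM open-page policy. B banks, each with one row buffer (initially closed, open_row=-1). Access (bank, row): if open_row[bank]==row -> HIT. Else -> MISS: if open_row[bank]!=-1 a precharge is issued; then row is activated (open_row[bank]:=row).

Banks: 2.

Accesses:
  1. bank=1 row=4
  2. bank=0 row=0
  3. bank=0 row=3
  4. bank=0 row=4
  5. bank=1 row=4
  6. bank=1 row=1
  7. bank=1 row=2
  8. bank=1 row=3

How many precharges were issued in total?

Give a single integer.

Answer: 5

Derivation:
Acc 1: bank1 row4 -> MISS (open row4); precharges=0
Acc 2: bank0 row0 -> MISS (open row0); precharges=0
Acc 3: bank0 row3 -> MISS (open row3); precharges=1
Acc 4: bank0 row4 -> MISS (open row4); precharges=2
Acc 5: bank1 row4 -> HIT
Acc 6: bank1 row1 -> MISS (open row1); precharges=3
Acc 7: bank1 row2 -> MISS (open row2); precharges=4
Acc 8: bank1 row3 -> MISS (open row3); precharges=5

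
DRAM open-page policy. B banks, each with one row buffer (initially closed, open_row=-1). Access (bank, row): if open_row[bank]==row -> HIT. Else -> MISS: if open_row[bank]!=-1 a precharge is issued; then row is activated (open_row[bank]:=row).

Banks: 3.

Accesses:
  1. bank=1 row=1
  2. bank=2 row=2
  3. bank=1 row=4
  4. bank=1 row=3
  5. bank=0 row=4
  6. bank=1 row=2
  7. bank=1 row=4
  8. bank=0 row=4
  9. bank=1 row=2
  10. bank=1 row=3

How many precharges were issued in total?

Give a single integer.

Answer: 6

Derivation:
Acc 1: bank1 row1 -> MISS (open row1); precharges=0
Acc 2: bank2 row2 -> MISS (open row2); precharges=0
Acc 3: bank1 row4 -> MISS (open row4); precharges=1
Acc 4: bank1 row3 -> MISS (open row3); precharges=2
Acc 5: bank0 row4 -> MISS (open row4); precharges=2
Acc 6: bank1 row2 -> MISS (open row2); precharges=3
Acc 7: bank1 row4 -> MISS (open row4); precharges=4
Acc 8: bank0 row4 -> HIT
Acc 9: bank1 row2 -> MISS (open row2); precharges=5
Acc 10: bank1 row3 -> MISS (open row3); precharges=6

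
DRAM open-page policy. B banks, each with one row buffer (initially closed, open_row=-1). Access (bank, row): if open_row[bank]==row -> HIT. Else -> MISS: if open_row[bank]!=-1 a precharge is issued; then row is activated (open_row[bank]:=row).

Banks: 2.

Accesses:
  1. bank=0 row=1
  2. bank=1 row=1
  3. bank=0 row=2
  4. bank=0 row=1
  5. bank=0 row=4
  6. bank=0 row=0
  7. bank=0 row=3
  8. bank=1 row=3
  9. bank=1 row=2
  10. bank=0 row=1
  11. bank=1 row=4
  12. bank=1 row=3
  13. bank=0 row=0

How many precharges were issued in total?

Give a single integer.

Acc 1: bank0 row1 -> MISS (open row1); precharges=0
Acc 2: bank1 row1 -> MISS (open row1); precharges=0
Acc 3: bank0 row2 -> MISS (open row2); precharges=1
Acc 4: bank0 row1 -> MISS (open row1); precharges=2
Acc 5: bank0 row4 -> MISS (open row4); precharges=3
Acc 6: bank0 row0 -> MISS (open row0); precharges=4
Acc 7: bank0 row3 -> MISS (open row3); precharges=5
Acc 8: bank1 row3 -> MISS (open row3); precharges=6
Acc 9: bank1 row2 -> MISS (open row2); precharges=7
Acc 10: bank0 row1 -> MISS (open row1); precharges=8
Acc 11: bank1 row4 -> MISS (open row4); precharges=9
Acc 12: bank1 row3 -> MISS (open row3); precharges=10
Acc 13: bank0 row0 -> MISS (open row0); precharges=11

Answer: 11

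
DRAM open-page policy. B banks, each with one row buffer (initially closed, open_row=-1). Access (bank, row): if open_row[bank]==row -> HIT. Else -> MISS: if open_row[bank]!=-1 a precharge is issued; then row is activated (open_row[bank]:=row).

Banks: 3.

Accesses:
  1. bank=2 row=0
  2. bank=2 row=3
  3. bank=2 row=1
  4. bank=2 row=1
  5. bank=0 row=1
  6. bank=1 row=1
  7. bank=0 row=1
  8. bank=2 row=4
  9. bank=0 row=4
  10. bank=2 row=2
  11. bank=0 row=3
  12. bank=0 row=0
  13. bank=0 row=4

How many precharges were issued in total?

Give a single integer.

Acc 1: bank2 row0 -> MISS (open row0); precharges=0
Acc 2: bank2 row3 -> MISS (open row3); precharges=1
Acc 3: bank2 row1 -> MISS (open row1); precharges=2
Acc 4: bank2 row1 -> HIT
Acc 5: bank0 row1 -> MISS (open row1); precharges=2
Acc 6: bank1 row1 -> MISS (open row1); precharges=2
Acc 7: bank0 row1 -> HIT
Acc 8: bank2 row4 -> MISS (open row4); precharges=3
Acc 9: bank0 row4 -> MISS (open row4); precharges=4
Acc 10: bank2 row2 -> MISS (open row2); precharges=5
Acc 11: bank0 row3 -> MISS (open row3); precharges=6
Acc 12: bank0 row0 -> MISS (open row0); precharges=7
Acc 13: bank0 row4 -> MISS (open row4); precharges=8

Answer: 8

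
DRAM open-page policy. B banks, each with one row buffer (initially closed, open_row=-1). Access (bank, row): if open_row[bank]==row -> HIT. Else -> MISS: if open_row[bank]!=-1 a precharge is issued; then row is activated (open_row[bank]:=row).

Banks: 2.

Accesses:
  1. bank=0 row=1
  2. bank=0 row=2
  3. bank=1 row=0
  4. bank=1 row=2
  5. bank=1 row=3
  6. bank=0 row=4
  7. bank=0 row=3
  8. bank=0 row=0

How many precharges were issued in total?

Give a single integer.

Answer: 6

Derivation:
Acc 1: bank0 row1 -> MISS (open row1); precharges=0
Acc 2: bank0 row2 -> MISS (open row2); precharges=1
Acc 3: bank1 row0 -> MISS (open row0); precharges=1
Acc 4: bank1 row2 -> MISS (open row2); precharges=2
Acc 5: bank1 row3 -> MISS (open row3); precharges=3
Acc 6: bank0 row4 -> MISS (open row4); precharges=4
Acc 7: bank0 row3 -> MISS (open row3); precharges=5
Acc 8: bank0 row0 -> MISS (open row0); precharges=6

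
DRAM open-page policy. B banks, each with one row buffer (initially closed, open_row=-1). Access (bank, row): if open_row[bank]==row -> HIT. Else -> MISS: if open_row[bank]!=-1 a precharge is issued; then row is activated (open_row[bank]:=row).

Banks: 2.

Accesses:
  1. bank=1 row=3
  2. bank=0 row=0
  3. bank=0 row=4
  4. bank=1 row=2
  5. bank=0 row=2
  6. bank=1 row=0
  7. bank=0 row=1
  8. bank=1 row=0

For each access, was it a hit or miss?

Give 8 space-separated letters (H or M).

Acc 1: bank1 row3 -> MISS (open row3); precharges=0
Acc 2: bank0 row0 -> MISS (open row0); precharges=0
Acc 3: bank0 row4 -> MISS (open row4); precharges=1
Acc 4: bank1 row2 -> MISS (open row2); precharges=2
Acc 5: bank0 row2 -> MISS (open row2); precharges=3
Acc 6: bank1 row0 -> MISS (open row0); precharges=4
Acc 7: bank0 row1 -> MISS (open row1); precharges=5
Acc 8: bank1 row0 -> HIT

Answer: M M M M M M M H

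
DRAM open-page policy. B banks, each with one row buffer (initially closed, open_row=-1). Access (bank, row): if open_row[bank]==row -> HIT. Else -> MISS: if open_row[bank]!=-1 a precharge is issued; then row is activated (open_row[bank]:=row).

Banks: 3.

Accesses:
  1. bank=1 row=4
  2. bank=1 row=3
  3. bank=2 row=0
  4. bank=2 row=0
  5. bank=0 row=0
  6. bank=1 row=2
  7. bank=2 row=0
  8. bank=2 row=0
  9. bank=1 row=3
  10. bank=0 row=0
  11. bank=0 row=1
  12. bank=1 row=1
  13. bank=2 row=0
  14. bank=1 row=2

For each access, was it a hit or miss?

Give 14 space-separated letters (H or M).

Answer: M M M H M M H H M H M M H M

Derivation:
Acc 1: bank1 row4 -> MISS (open row4); precharges=0
Acc 2: bank1 row3 -> MISS (open row3); precharges=1
Acc 3: bank2 row0 -> MISS (open row0); precharges=1
Acc 4: bank2 row0 -> HIT
Acc 5: bank0 row0 -> MISS (open row0); precharges=1
Acc 6: bank1 row2 -> MISS (open row2); precharges=2
Acc 7: bank2 row0 -> HIT
Acc 8: bank2 row0 -> HIT
Acc 9: bank1 row3 -> MISS (open row3); precharges=3
Acc 10: bank0 row0 -> HIT
Acc 11: bank0 row1 -> MISS (open row1); precharges=4
Acc 12: bank1 row1 -> MISS (open row1); precharges=5
Acc 13: bank2 row0 -> HIT
Acc 14: bank1 row2 -> MISS (open row2); precharges=6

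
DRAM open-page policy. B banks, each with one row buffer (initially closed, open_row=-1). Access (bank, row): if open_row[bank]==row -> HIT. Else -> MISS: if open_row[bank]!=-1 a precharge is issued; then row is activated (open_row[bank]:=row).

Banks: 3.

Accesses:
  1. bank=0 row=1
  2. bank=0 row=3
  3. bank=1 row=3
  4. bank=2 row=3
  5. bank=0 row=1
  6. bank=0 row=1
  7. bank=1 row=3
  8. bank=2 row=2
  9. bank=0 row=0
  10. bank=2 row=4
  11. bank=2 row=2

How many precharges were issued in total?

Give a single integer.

Acc 1: bank0 row1 -> MISS (open row1); precharges=0
Acc 2: bank0 row3 -> MISS (open row3); precharges=1
Acc 3: bank1 row3 -> MISS (open row3); precharges=1
Acc 4: bank2 row3 -> MISS (open row3); precharges=1
Acc 5: bank0 row1 -> MISS (open row1); precharges=2
Acc 6: bank0 row1 -> HIT
Acc 7: bank1 row3 -> HIT
Acc 8: bank2 row2 -> MISS (open row2); precharges=3
Acc 9: bank0 row0 -> MISS (open row0); precharges=4
Acc 10: bank2 row4 -> MISS (open row4); precharges=5
Acc 11: bank2 row2 -> MISS (open row2); precharges=6

Answer: 6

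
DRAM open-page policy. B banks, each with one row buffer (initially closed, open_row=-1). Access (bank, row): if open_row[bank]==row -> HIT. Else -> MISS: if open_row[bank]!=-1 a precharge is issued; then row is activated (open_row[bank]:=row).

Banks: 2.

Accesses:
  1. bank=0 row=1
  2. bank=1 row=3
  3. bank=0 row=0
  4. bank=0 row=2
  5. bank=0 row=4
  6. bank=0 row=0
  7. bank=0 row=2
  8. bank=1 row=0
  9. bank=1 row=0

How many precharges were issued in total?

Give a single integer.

Answer: 6

Derivation:
Acc 1: bank0 row1 -> MISS (open row1); precharges=0
Acc 2: bank1 row3 -> MISS (open row3); precharges=0
Acc 3: bank0 row0 -> MISS (open row0); precharges=1
Acc 4: bank0 row2 -> MISS (open row2); precharges=2
Acc 5: bank0 row4 -> MISS (open row4); precharges=3
Acc 6: bank0 row0 -> MISS (open row0); precharges=4
Acc 7: bank0 row2 -> MISS (open row2); precharges=5
Acc 8: bank1 row0 -> MISS (open row0); precharges=6
Acc 9: bank1 row0 -> HIT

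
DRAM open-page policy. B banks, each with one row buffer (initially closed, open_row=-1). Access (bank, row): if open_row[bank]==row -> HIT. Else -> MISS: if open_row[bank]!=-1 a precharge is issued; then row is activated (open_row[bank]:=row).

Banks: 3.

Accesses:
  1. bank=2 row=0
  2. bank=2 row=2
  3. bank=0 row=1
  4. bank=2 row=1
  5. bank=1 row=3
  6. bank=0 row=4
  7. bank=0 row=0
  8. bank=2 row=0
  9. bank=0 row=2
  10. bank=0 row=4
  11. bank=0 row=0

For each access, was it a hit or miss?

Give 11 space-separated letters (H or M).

Acc 1: bank2 row0 -> MISS (open row0); precharges=0
Acc 2: bank2 row2 -> MISS (open row2); precharges=1
Acc 3: bank0 row1 -> MISS (open row1); precharges=1
Acc 4: bank2 row1 -> MISS (open row1); precharges=2
Acc 5: bank1 row3 -> MISS (open row3); precharges=2
Acc 6: bank0 row4 -> MISS (open row4); precharges=3
Acc 7: bank0 row0 -> MISS (open row0); precharges=4
Acc 8: bank2 row0 -> MISS (open row0); precharges=5
Acc 9: bank0 row2 -> MISS (open row2); precharges=6
Acc 10: bank0 row4 -> MISS (open row4); precharges=7
Acc 11: bank0 row0 -> MISS (open row0); precharges=8

Answer: M M M M M M M M M M M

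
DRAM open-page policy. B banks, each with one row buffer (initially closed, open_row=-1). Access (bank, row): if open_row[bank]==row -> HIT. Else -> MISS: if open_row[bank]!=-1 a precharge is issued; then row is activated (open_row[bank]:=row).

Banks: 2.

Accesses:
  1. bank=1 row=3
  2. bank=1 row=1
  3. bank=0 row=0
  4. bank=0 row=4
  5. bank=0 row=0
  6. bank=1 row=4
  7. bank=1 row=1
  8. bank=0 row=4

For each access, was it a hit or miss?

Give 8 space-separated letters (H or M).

Acc 1: bank1 row3 -> MISS (open row3); precharges=0
Acc 2: bank1 row1 -> MISS (open row1); precharges=1
Acc 3: bank0 row0 -> MISS (open row0); precharges=1
Acc 4: bank0 row4 -> MISS (open row4); precharges=2
Acc 5: bank0 row0 -> MISS (open row0); precharges=3
Acc 6: bank1 row4 -> MISS (open row4); precharges=4
Acc 7: bank1 row1 -> MISS (open row1); precharges=5
Acc 8: bank0 row4 -> MISS (open row4); precharges=6

Answer: M M M M M M M M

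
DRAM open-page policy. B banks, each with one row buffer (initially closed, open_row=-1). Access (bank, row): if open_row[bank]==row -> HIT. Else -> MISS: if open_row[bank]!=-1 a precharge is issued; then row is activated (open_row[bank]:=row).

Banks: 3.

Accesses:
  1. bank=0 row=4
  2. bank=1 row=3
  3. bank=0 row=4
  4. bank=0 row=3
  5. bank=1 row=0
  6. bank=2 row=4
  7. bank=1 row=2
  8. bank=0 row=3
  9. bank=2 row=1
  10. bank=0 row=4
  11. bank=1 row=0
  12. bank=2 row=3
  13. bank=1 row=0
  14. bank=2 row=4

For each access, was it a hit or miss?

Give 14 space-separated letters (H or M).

Acc 1: bank0 row4 -> MISS (open row4); precharges=0
Acc 2: bank1 row3 -> MISS (open row3); precharges=0
Acc 3: bank0 row4 -> HIT
Acc 4: bank0 row3 -> MISS (open row3); precharges=1
Acc 5: bank1 row0 -> MISS (open row0); precharges=2
Acc 6: bank2 row4 -> MISS (open row4); precharges=2
Acc 7: bank1 row2 -> MISS (open row2); precharges=3
Acc 8: bank0 row3 -> HIT
Acc 9: bank2 row1 -> MISS (open row1); precharges=4
Acc 10: bank0 row4 -> MISS (open row4); precharges=5
Acc 11: bank1 row0 -> MISS (open row0); precharges=6
Acc 12: bank2 row3 -> MISS (open row3); precharges=7
Acc 13: bank1 row0 -> HIT
Acc 14: bank2 row4 -> MISS (open row4); precharges=8

Answer: M M H M M M M H M M M M H M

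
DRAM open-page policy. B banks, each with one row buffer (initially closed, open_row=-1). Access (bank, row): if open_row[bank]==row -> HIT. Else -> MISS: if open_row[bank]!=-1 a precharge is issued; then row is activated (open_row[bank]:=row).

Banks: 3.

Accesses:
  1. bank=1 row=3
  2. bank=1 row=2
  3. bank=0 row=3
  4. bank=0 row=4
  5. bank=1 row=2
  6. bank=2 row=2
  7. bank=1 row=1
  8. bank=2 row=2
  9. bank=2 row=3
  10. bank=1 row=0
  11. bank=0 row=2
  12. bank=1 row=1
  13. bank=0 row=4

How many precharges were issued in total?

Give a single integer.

Answer: 8

Derivation:
Acc 1: bank1 row3 -> MISS (open row3); precharges=0
Acc 2: bank1 row2 -> MISS (open row2); precharges=1
Acc 3: bank0 row3 -> MISS (open row3); precharges=1
Acc 4: bank0 row4 -> MISS (open row4); precharges=2
Acc 5: bank1 row2 -> HIT
Acc 6: bank2 row2 -> MISS (open row2); precharges=2
Acc 7: bank1 row1 -> MISS (open row1); precharges=3
Acc 8: bank2 row2 -> HIT
Acc 9: bank2 row3 -> MISS (open row3); precharges=4
Acc 10: bank1 row0 -> MISS (open row0); precharges=5
Acc 11: bank0 row2 -> MISS (open row2); precharges=6
Acc 12: bank1 row1 -> MISS (open row1); precharges=7
Acc 13: bank0 row4 -> MISS (open row4); precharges=8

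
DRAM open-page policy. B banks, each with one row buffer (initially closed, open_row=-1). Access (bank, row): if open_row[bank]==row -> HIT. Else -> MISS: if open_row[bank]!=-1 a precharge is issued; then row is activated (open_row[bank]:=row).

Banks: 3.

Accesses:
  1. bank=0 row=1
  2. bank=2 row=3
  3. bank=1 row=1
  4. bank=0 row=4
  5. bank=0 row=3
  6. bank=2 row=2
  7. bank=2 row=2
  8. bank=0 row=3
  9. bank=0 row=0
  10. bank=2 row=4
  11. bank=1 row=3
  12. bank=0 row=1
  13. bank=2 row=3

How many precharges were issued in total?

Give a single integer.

Acc 1: bank0 row1 -> MISS (open row1); precharges=0
Acc 2: bank2 row3 -> MISS (open row3); precharges=0
Acc 3: bank1 row1 -> MISS (open row1); precharges=0
Acc 4: bank0 row4 -> MISS (open row4); precharges=1
Acc 5: bank0 row3 -> MISS (open row3); precharges=2
Acc 6: bank2 row2 -> MISS (open row2); precharges=3
Acc 7: bank2 row2 -> HIT
Acc 8: bank0 row3 -> HIT
Acc 9: bank0 row0 -> MISS (open row0); precharges=4
Acc 10: bank2 row4 -> MISS (open row4); precharges=5
Acc 11: bank1 row3 -> MISS (open row3); precharges=6
Acc 12: bank0 row1 -> MISS (open row1); precharges=7
Acc 13: bank2 row3 -> MISS (open row3); precharges=8

Answer: 8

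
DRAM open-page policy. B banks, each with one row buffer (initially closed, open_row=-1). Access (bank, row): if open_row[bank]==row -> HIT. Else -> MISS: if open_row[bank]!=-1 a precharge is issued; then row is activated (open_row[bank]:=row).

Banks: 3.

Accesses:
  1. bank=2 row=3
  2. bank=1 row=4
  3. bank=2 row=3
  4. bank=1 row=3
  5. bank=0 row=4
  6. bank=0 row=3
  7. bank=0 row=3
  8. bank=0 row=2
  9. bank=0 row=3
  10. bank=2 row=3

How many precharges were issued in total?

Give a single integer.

Acc 1: bank2 row3 -> MISS (open row3); precharges=0
Acc 2: bank1 row4 -> MISS (open row4); precharges=0
Acc 3: bank2 row3 -> HIT
Acc 4: bank1 row3 -> MISS (open row3); precharges=1
Acc 5: bank0 row4 -> MISS (open row4); precharges=1
Acc 6: bank0 row3 -> MISS (open row3); precharges=2
Acc 7: bank0 row3 -> HIT
Acc 8: bank0 row2 -> MISS (open row2); precharges=3
Acc 9: bank0 row3 -> MISS (open row3); precharges=4
Acc 10: bank2 row3 -> HIT

Answer: 4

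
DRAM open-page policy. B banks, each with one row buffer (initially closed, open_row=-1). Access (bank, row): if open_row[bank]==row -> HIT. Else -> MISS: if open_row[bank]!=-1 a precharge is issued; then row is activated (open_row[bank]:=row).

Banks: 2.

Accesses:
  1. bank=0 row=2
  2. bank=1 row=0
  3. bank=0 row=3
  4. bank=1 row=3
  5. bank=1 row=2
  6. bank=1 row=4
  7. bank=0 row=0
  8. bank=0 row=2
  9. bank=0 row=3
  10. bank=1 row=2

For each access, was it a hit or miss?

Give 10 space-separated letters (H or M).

Acc 1: bank0 row2 -> MISS (open row2); precharges=0
Acc 2: bank1 row0 -> MISS (open row0); precharges=0
Acc 3: bank0 row3 -> MISS (open row3); precharges=1
Acc 4: bank1 row3 -> MISS (open row3); precharges=2
Acc 5: bank1 row2 -> MISS (open row2); precharges=3
Acc 6: bank1 row4 -> MISS (open row4); precharges=4
Acc 7: bank0 row0 -> MISS (open row0); precharges=5
Acc 8: bank0 row2 -> MISS (open row2); precharges=6
Acc 9: bank0 row3 -> MISS (open row3); precharges=7
Acc 10: bank1 row2 -> MISS (open row2); precharges=8

Answer: M M M M M M M M M M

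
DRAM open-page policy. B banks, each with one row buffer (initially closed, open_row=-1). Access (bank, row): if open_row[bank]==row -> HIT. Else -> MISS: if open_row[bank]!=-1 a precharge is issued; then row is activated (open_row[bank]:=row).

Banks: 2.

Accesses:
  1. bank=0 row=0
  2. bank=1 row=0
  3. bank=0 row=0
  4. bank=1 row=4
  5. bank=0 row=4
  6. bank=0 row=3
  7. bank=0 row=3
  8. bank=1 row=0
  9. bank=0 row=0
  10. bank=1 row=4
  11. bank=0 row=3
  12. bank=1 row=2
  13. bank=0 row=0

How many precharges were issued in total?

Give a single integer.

Acc 1: bank0 row0 -> MISS (open row0); precharges=0
Acc 2: bank1 row0 -> MISS (open row0); precharges=0
Acc 3: bank0 row0 -> HIT
Acc 4: bank1 row4 -> MISS (open row4); precharges=1
Acc 5: bank0 row4 -> MISS (open row4); precharges=2
Acc 6: bank0 row3 -> MISS (open row3); precharges=3
Acc 7: bank0 row3 -> HIT
Acc 8: bank1 row0 -> MISS (open row0); precharges=4
Acc 9: bank0 row0 -> MISS (open row0); precharges=5
Acc 10: bank1 row4 -> MISS (open row4); precharges=6
Acc 11: bank0 row3 -> MISS (open row3); precharges=7
Acc 12: bank1 row2 -> MISS (open row2); precharges=8
Acc 13: bank0 row0 -> MISS (open row0); precharges=9

Answer: 9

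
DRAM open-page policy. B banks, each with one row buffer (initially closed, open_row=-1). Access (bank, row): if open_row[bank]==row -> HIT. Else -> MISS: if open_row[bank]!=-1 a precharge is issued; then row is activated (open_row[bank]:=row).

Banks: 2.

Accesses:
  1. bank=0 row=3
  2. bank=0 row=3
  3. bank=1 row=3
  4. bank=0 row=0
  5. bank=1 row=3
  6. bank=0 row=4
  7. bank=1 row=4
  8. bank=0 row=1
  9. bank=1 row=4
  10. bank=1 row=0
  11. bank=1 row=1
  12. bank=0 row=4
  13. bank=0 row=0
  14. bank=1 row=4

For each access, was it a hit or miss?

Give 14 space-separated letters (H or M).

Acc 1: bank0 row3 -> MISS (open row3); precharges=0
Acc 2: bank0 row3 -> HIT
Acc 3: bank1 row3 -> MISS (open row3); precharges=0
Acc 4: bank0 row0 -> MISS (open row0); precharges=1
Acc 5: bank1 row3 -> HIT
Acc 6: bank0 row4 -> MISS (open row4); precharges=2
Acc 7: bank1 row4 -> MISS (open row4); precharges=3
Acc 8: bank0 row1 -> MISS (open row1); precharges=4
Acc 9: bank1 row4 -> HIT
Acc 10: bank1 row0 -> MISS (open row0); precharges=5
Acc 11: bank1 row1 -> MISS (open row1); precharges=6
Acc 12: bank0 row4 -> MISS (open row4); precharges=7
Acc 13: bank0 row0 -> MISS (open row0); precharges=8
Acc 14: bank1 row4 -> MISS (open row4); precharges=9

Answer: M H M M H M M M H M M M M M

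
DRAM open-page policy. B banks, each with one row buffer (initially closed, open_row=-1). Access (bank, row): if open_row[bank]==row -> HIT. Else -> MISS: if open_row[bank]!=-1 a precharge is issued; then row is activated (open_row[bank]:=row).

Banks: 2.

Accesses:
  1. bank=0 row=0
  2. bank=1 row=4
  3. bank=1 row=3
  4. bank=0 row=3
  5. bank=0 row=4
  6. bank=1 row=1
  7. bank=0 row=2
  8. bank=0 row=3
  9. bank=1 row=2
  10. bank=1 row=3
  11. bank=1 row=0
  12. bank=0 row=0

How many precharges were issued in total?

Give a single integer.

Acc 1: bank0 row0 -> MISS (open row0); precharges=0
Acc 2: bank1 row4 -> MISS (open row4); precharges=0
Acc 3: bank1 row3 -> MISS (open row3); precharges=1
Acc 4: bank0 row3 -> MISS (open row3); precharges=2
Acc 5: bank0 row4 -> MISS (open row4); precharges=3
Acc 6: bank1 row1 -> MISS (open row1); precharges=4
Acc 7: bank0 row2 -> MISS (open row2); precharges=5
Acc 8: bank0 row3 -> MISS (open row3); precharges=6
Acc 9: bank1 row2 -> MISS (open row2); precharges=7
Acc 10: bank1 row3 -> MISS (open row3); precharges=8
Acc 11: bank1 row0 -> MISS (open row0); precharges=9
Acc 12: bank0 row0 -> MISS (open row0); precharges=10

Answer: 10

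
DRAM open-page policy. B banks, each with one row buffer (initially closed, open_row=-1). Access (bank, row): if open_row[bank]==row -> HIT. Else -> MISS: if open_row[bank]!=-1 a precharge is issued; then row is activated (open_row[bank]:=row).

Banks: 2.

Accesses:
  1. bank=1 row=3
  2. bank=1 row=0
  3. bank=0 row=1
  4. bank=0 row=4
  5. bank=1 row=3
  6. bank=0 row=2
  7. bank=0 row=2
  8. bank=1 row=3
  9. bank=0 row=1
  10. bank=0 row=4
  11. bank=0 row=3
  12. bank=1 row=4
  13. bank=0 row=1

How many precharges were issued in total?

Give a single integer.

Answer: 9

Derivation:
Acc 1: bank1 row3 -> MISS (open row3); precharges=0
Acc 2: bank1 row0 -> MISS (open row0); precharges=1
Acc 3: bank0 row1 -> MISS (open row1); precharges=1
Acc 4: bank0 row4 -> MISS (open row4); precharges=2
Acc 5: bank1 row3 -> MISS (open row3); precharges=3
Acc 6: bank0 row2 -> MISS (open row2); precharges=4
Acc 7: bank0 row2 -> HIT
Acc 8: bank1 row3 -> HIT
Acc 9: bank0 row1 -> MISS (open row1); precharges=5
Acc 10: bank0 row4 -> MISS (open row4); precharges=6
Acc 11: bank0 row3 -> MISS (open row3); precharges=7
Acc 12: bank1 row4 -> MISS (open row4); precharges=8
Acc 13: bank0 row1 -> MISS (open row1); precharges=9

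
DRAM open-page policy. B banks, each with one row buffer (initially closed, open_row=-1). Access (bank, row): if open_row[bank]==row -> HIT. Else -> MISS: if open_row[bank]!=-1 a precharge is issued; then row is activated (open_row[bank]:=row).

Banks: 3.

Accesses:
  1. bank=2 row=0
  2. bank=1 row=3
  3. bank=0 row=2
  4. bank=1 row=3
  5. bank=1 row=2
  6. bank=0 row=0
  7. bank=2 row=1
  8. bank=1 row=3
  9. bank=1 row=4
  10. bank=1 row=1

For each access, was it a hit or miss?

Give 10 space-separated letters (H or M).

Acc 1: bank2 row0 -> MISS (open row0); precharges=0
Acc 2: bank1 row3 -> MISS (open row3); precharges=0
Acc 3: bank0 row2 -> MISS (open row2); precharges=0
Acc 4: bank1 row3 -> HIT
Acc 5: bank1 row2 -> MISS (open row2); precharges=1
Acc 6: bank0 row0 -> MISS (open row0); precharges=2
Acc 7: bank2 row1 -> MISS (open row1); precharges=3
Acc 8: bank1 row3 -> MISS (open row3); precharges=4
Acc 9: bank1 row4 -> MISS (open row4); precharges=5
Acc 10: bank1 row1 -> MISS (open row1); precharges=6

Answer: M M M H M M M M M M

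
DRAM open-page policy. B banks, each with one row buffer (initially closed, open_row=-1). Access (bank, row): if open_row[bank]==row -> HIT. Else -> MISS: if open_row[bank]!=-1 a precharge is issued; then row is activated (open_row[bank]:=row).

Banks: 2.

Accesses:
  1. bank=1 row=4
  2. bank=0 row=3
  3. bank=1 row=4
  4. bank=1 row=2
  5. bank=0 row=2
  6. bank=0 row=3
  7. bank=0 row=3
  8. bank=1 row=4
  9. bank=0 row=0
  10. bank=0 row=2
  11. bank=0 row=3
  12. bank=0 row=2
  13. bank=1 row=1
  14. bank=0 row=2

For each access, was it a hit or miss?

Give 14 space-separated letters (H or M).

Answer: M M H M M M H M M M M M M H

Derivation:
Acc 1: bank1 row4 -> MISS (open row4); precharges=0
Acc 2: bank0 row3 -> MISS (open row3); precharges=0
Acc 3: bank1 row4 -> HIT
Acc 4: bank1 row2 -> MISS (open row2); precharges=1
Acc 5: bank0 row2 -> MISS (open row2); precharges=2
Acc 6: bank0 row3 -> MISS (open row3); precharges=3
Acc 7: bank0 row3 -> HIT
Acc 8: bank1 row4 -> MISS (open row4); precharges=4
Acc 9: bank0 row0 -> MISS (open row0); precharges=5
Acc 10: bank0 row2 -> MISS (open row2); precharges=6
Acc 11: bank0 row3 -> MISS (open row3); precharges=7
Acc 12: bank0 row2 -> MISS (open row2); precharges=8
Acc 13: bank1 row1 -> MISS (open row1); precharges=9
Acc 14: bank0 row2 -> HIT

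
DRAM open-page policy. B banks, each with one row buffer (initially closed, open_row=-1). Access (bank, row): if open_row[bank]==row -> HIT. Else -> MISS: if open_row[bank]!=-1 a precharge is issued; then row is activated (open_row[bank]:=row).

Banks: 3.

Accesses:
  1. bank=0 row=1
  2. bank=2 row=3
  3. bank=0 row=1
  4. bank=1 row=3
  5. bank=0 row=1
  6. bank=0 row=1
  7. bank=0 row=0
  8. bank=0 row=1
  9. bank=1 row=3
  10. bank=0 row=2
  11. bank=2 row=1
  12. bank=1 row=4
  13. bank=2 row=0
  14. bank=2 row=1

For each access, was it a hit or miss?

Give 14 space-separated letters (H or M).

Acc 1: bank0 row1 -> MISS (open row1); precharges=0
Acc 2: bank2 row3 -> MISS (open row3); precharges=0
Acc 3: bank0 row1 -> HIT
Acc 4: bank1 row3 -> MISS (open row3); precharges=0
Acc 5: bank0 row1 -> HIT
Acc 6: bank0 row1 -> HIT
Acc 7: bank0 row0 -> MISS (open row0); precharges=1
Acc 8: bank0 row1 -> MISS (open row1); precharges=2
Acc 9: bank1 row3 -> HIT
Acc 10: bank0 row2 -> MISS (open row2); precharges=3
Acc 11: bank2 row1 -> MISS (open row1); precharges=4
Acc 12: bank1 row4 -> MISS (open row4); precharges=5
Acc 13: bank2 row0 -> MISS (open row0); precharges=6
Acc 14: bank2 row1 -> MISS (open row1); precharges=7

Answer: M M H M H H M M H M M M M M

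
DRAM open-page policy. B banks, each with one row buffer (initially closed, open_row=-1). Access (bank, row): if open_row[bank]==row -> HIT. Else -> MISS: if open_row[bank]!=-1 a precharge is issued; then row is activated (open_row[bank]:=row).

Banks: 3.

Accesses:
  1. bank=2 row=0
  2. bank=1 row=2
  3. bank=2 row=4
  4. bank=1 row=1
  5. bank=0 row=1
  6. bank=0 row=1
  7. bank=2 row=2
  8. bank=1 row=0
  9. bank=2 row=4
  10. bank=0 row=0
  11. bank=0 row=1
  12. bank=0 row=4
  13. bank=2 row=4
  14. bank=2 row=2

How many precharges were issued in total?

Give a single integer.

Acc 1: bank2 row0 -> MISS (open row0); precharges=0
Acc 2: bank1 row2 -> MISS (open row2); precharges=0
Acc 3: bank2 row4 -> MISS (open row4); precharges=1
Acc 4: bank1 row1 -> MISS (open row1); precharges=2
Acc 5: bank0 row1 -> MISS (open row1); precharges=2
Acc 6: bank0 row1 -> HIT
Acc 7: bank2 row2 -> MISS (open row2); precharges=3
Acc 8: bank1 row0 -> MISS (open row0); precharges=4
Acc 9: bank2 row4 -> MISS (open row4); precharges=5
Acc 10: bank0 row0 -> MISS (open row0); precharges=6
Acc 11: bank0 row1 -> MISS (open row1); precharges=7
Acc 12: bank0 row4 -> MISS (open row4); precharges=8
Acc 13: bank2 row4 -> HIT
Acc 14: bank2 row2 -> MISS (open row2); precharges=9

Answer: 9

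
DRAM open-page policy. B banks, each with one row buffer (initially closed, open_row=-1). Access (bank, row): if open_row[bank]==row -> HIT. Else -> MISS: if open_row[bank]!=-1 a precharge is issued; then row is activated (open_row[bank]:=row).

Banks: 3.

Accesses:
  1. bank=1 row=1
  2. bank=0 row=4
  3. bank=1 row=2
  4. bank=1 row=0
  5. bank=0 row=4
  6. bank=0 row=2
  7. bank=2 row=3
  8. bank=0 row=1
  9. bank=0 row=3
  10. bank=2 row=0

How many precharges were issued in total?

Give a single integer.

Answer: 6

Derivation:
Acc 1: bank1 row1 -> MISS (open row1); precharges=0
Acc 2: bank0 row4 -> MISS (open row4); precharges=0
Acc 3: bank1 row2 -> MISS (open row2); precharges=1
Acc 4: bank1 row0 -> MISS (open row0); precharges=2
Acc 5: bank0 row4 -> HIT
Acc 6: bank0 row2 -> MISS (open row2); precharges=3
Acc 7: bank2 row3 -> MISS (open row3); precharges=3
Acc 8: bank0 row1 -> MISS (open row1); precharges=4
Acc 9: bank0 row3 -> MISS (open row3); precharges=5
Acc 10: bank2 row0 -> MISS (open row0); precharges=6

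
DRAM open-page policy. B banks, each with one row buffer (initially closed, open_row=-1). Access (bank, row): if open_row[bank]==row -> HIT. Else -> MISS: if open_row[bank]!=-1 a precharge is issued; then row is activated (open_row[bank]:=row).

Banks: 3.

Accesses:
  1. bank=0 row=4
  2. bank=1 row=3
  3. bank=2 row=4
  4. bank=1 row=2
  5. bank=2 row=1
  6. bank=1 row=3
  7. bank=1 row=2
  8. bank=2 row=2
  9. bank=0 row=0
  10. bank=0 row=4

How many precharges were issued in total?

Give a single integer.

Answer: 7

Derivation:
Acc 1: bank0 row4 -> MISS (open row4); precharges=0
Acc 2: bank1 row3 -> MISS (open row3); precharges=0
Acc 3: bank2 row4 -> MISS (open row4); precharges=0
Acc 4: bank1 row2 -> MISS (open row2); precharges=1
Acc 5: bank2 row1 -> MISS (open row1); precharges=2
Acc 6: bank1 row3 -> MISS (open row3); precharges=3
Acc 7: bank1 row2 -> MISS (open row2); precharges=4
Acc 8: bank2 row2 -> MISS (open row2); precharges=5
Acc 9: bank0 row0 -> MISS (open row0); precharges=6
Acc 10: bank0 row4 -> MISS (open row4); precharges=7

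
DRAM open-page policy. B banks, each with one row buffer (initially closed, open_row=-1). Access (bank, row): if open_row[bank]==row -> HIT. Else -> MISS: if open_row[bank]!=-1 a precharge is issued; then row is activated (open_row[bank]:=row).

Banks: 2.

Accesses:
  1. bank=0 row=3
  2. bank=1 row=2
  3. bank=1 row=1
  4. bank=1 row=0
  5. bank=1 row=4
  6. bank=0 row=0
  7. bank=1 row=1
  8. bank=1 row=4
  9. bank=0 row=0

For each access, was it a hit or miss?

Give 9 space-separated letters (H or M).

Acc 1: bank0 row3 -> MISS (open row3); precharges=0
Acc 2: bank1 row2 -> MISS (open row2); precharges=0
Acc 3: bank1 row1 -> MISS (open row1); precharges=1
Acc 4: bank1 row0 -> MISS (open row0); precharges=2
Acc 5: bank1 row4 -> MISS (open row4); precharges=3
Acc 6: bank0 row0 -> MISS (open row0); precharges=4
Acc 7: bank1 row1 -> MISS (open row1); precharges=5
Acc 8: bank1 row4 -> MISS (open row4); precharges=6
Acc 9: bank0 row0 -> HIT

Answer: M M M M M M M M H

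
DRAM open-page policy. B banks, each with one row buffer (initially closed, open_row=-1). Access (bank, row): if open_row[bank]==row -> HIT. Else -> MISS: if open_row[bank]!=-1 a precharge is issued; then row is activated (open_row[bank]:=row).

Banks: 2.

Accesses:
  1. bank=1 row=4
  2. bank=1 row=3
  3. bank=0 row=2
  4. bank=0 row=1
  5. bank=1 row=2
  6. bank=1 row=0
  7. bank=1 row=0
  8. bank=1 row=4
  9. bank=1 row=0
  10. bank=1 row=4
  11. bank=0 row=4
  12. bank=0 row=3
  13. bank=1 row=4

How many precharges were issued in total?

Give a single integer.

Acc 1: bank1 row4 -> MISS (open row4); precharges=0
Acc 2: bank1 row3 -> MISS (open row3); precharges=1
Acc 3: bank0 row2 -> MISS (open row2); precharges=1
Acc 4: bank0 row1 -> MISS (open row1); precharges=2
Acc 5: bank1 row2 -> MISS (open row2); precharges=3
Acc 6: bank1 row0 -> MISS (open row0); precharges=4
Acc 7: bank1 row0 -> HIT
Acc 8: bank1 row4 -> MISS (open row4); precharges=5
Acc 9: bank1 row0 -> MISS (open row0); precharges=6
Acc 10: bank1 row4 -> MISS (open row4); precharges=7
Acc 11: bank0 row4 -> MISS (open row4); precharges=8
Acc 12: bank0 row3 -> MISS (open row3); precharges=9
Acc 13: bank1 row4 -> HIT

Answer: 9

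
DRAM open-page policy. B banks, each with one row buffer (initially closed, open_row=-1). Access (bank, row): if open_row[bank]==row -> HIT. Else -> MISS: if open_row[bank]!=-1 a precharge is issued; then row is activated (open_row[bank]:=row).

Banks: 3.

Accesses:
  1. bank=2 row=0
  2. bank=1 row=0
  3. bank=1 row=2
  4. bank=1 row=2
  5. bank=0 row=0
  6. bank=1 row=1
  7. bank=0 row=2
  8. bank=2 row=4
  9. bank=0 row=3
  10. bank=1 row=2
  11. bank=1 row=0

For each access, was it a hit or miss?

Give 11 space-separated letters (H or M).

Acc 1: bank2 row0 -> MISS (open row0); precharges=0
Acc 2: bank1 row0 -> MISS (open row0); precharges=0
Acc 3: bank1 row2 -> MISS (open row2); precharges=1
Acc 4: bank1 row2 -> HIT
Acc 5: bank0 row0 -> MISS (open row0); precharges=1
Acc 6: bank1 row1 -> MISS (open row1); precharges=2
Acc 7: bank0 row2 -> MISS (open row2); precharges=3
Acc 8: bank2 row4 -> MISS (open row4); precharges=4
Acc 9: bank0 row3 -> MISS (open row3); precharges=5
Acc 10: bank1 row2 -> MISS (open row2); precharges=6
Acc 11: bank1 row0 -> MISS (open row0); precharges=7

Answer: M M M H M M M M M M M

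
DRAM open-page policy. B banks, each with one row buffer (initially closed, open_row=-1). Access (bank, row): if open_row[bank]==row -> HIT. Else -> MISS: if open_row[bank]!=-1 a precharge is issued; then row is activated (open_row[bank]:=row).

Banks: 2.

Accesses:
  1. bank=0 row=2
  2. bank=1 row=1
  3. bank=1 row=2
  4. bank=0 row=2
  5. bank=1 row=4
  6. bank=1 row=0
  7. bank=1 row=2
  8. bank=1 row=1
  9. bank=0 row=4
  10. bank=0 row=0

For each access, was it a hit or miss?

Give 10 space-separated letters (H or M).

Answer: M M M H M M M M M M

Derivation:
Acc 1: bank0 row2 -> MISS (open row2); precharges=0
Acc 2: bank1 row1 -> MISS (open row1); precharges=0
Acc 3: bank1 row2 -> MISS (open row2); precharges=1
Acc 4: bank0 row2 -> HIT
Acc 5: bank1 row4 -> MISS (open row4); precharges=2
Acc 6: bank1 row0 -> MISS (open row0); precharges=3
Acc 7: bank1 row2 -> MISS (open row2); precharges=4
Acc 8: bank1 row1 -> MISS (open row1); precharges=5
Acc 9: bank0 row4 -> MISS (open row4); precharges=6
Acc 10: bank0 row0 -> MISS (open row0); precharges=7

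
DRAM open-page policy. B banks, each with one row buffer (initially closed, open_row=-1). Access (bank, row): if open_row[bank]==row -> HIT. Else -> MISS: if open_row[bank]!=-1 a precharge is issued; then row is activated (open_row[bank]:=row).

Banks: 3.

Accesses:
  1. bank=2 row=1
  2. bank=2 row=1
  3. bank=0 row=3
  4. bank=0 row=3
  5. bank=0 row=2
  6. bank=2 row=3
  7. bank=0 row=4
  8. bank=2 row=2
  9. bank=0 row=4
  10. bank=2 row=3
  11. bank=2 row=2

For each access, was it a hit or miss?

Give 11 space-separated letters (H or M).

Acc 1: bank2 row1 -> MISS (open row1); precharges=0
Acc 2: bank2 row1 -> HIT
Acc 3: bank0 row3 -> MISS (open row3); precharges=0
Acc 4: bank0 row3 -> HIT
Acc 5: bank0 row2 -> MISS (open row2); precharges=1
Acc 6: bank2 row3 -> MISS (open row3); precharges=2
Acc 7: bank0 row4 -> MISS (open row4); precharges=3
Acc 8: bank2 row2 -> MISS (open row2); precharges=4
Acc 9: bank0 row4 -> HIT
Acc 10: bank2 row3 -> MISS (open row3); precharges=5
Acc 11: bank2 row2 -> MISS (open row2); precharges=6

Answer: M H M H M M M M H M M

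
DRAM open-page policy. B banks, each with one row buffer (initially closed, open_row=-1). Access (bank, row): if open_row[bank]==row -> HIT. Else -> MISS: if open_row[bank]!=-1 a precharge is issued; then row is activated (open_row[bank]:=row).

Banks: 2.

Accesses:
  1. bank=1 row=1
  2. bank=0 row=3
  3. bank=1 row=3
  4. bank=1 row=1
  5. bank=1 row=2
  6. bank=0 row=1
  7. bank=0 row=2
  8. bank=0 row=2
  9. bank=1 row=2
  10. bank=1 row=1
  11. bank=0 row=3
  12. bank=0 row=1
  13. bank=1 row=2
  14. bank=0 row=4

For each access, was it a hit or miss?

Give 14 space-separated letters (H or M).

Answer: M M M M M M M H H M M M M M

Derivation:
Acc 1: bank1 row1 -> MISS (open row1); precharges=0
Acc 2: bank0 row3 -> MISS (open row3); precharges=0
Acc 3: bank1 row3 -> MISS (open row3); precharges=1
Acc 4: bank1 row1 -> MISS (open row1); precharges=2
Acc 5: bank1 row2 -> MISS (open row2); precharges=3
Acc 6: bank0 row1 -> MISS (open row1); precharges=4
Acc 7: bank0 row2 -> MISS (open row2); precharges=5
Acc 8: bank0 row2 -> HIT
Acc 9: bank1 row2 -> HIT
Acc 10: bank1 row1 -> MISS (open row1); precharges=6
Acc 11: bank0 row3 -> MISS (open row3); precharges=7
Acc 12: bank0 row1 -> MISS (open row1); precharges=8
Acc 13: bank1 row2 -> MISS (open row2); precharges=9
Acc 14: bank0 row4 -> MISS (open row4); precharges=10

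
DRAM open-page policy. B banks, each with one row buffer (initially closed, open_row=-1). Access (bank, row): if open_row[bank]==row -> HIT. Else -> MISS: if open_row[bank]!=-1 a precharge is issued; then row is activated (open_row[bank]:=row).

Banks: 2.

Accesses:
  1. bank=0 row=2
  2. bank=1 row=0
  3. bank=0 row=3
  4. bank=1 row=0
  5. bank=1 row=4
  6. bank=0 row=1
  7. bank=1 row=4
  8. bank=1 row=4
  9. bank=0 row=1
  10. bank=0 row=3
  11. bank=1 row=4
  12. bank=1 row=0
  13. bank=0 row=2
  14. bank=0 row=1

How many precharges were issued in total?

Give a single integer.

Answer: 7

Derivation:
Acc 1: bank0 row2 -> MISS (open row2); precharges=0
Acc 2: bank1 row0 -> MISS (open row0); precharges=0
Acc 3: bank0 row3 -> MISS (open row3); precharges=1
Acc 4: bank1 row0 -> HIT
Acc 5: bank1 row4 -> MISS (open row4); precharges=2
Acc 6: bank0 row1 -> MISS (open row1); precharges=3
Acc 7: bank1 row4 -> HIT
Acc 8: bank1 row4 -> HIT
Acc 9: bank0 row1 -> HIT
Acc 10: bank0 row3 -> MISS (open row3); precharges=4
Acc 11: bank1 row4 -> HIT
Acc 12: bank1 row0 -> MISS (open row0); precharges=5
Acc 13: bank0 row2 -> MISS (open row2); precharges=6
Acc 14: bank0 row1 -> MISS (open row1); precharges=7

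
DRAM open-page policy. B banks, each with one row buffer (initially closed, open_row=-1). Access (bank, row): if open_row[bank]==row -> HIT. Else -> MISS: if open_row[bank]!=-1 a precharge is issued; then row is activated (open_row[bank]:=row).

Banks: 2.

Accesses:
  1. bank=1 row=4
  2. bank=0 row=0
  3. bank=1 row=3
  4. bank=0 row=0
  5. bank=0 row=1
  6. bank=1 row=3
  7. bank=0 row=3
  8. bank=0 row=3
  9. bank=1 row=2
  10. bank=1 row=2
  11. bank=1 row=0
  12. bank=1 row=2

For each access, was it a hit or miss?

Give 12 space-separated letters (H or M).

Acc 1: bank1 row4 -> MISS (open row4); precharges=0
Acc 2: bank0 row0 -> MISS (open row0); precharges=0
Acc 3: bank1 row3 -> MISS (open row3); precharges=1
Acc 4: bank0 row0 -> HIT
Acc 5: bank0 row1 -> MISS (open row1); precharges=2
Acc 6: bank1 row3 -> HIT
Acc 7: bank0 row3 -> MISS (open row3); precharges=3
Acc 8: bank0 row3 -> HIT
Acc 9: bank1 row2 -> MISS (open row2); precharges=4
Acc 10: bank1 row2 -> HIT
Acc 11: bank1 row0 -> MISS (open row0); precharges=5
Acc 12: bank1 row2 -> MISS (open row2); precharges=6

Answer: M M M H M H M H M H M M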